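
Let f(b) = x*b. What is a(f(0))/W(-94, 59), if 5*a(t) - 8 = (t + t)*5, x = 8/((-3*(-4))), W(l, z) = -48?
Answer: -1/30 ≈ -0.033333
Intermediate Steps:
x = ⅔ (x = 8/12 = 8*(1/12) = ⅔ ≈ 0.66667)
f(b) = 2*b/3
a(t) = 8/5 + 2*t (a(t) = 8/5 + ((t + t)*5)/5 = 8/5 + ((2*t)*5)/5 = 8/5 + (10*t)/5 = 8/5 + 2*t)
a(f(0))/W(-94, 59) = (8/5 + 2*((⅔)*0))/(-48) = (8/5 + 2*0)*(-1/48) = (8/5 + 0)*(-1/48) = (8/5)*(-1/48) = -1/30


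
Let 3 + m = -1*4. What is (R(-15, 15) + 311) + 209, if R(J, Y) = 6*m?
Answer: 478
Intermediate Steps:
m = -7 (m = -3 - 1*4 = -3 - 4 = -7)
R(J, Y) = -42 (R(J, Y) = 6*(-7) = -42)
(R(-15, 15) + 311) + 209 = (-42 + 311) + 209 = 269 + 209 = 478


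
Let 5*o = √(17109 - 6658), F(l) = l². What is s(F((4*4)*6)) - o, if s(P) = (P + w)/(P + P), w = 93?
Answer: 3103/6144 - √10451/5 ≈ -19.941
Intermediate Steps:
s(P) = (93 + P)/(2*P) (s(P) = (P + 93)/(P + P) = (93 + P)/((2*P)) = (93 + P)*(1/(2*P)) = (93 + P)/(2*P))
o = √10451/5 (o = √(17109 - 6658)/5 = √10451/5 ≈ 20.446)
s(F((4*4)*6)) - o = (93 + ((4*4)*6)²)/(2*(((4*4)*6)²)) - √10451/5 = (93 + (16*6)²)/(2*((16*6)²)) - √10451/5 = (93 + 96²)/(2*(96²)) - √10451/5 = (½)*(93 + 9216)/9216 - √10451/5 = (½)*(1/9216)*9309 - √10451/5 = 3103/6144 - √10451/5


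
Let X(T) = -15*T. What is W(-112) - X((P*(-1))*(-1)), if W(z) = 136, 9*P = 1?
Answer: 413/3 ≈ 137.67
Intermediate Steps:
P = ⅑ (P = (⅑)*1 = ⅑ ≈ 0.11111)
W(-112) - X((P*(-1))*(-1)) = 136 - (-15)*((⅑)*(-1))*(-1) = 136 - (-15)*(-⅑*(-1)) = 136 - (-15)/9 = 136 - 1*(-5/3) = 136 + 5/3 = 413/3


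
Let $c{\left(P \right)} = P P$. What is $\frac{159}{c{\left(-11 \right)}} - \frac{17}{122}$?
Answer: $\frac{17341}{14762} \approx 1.1747$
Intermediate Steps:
$c{\left(P \right)} = P^{2}$
$\frac{159}{c{\left(-11 \right)}} - \frac{17}{122} = \frac{159}{\left(-11\right)^{2}} - \frac{17}{122} = \frac{159}{121} - \frac{17}{122} = \frac{17341}{14762}$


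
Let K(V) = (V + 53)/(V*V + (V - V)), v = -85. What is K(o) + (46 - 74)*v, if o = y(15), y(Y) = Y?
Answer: 535568/225 ≈ 2380.3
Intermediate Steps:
o = 15
K(V) = (53 + V)/V**2 (K(V) = (53 + V)/(V**2 + 0) = (53 + V)/(V**2) = (53 + V)/V**2)
K(o) + (46 - 74)*v = (53 + 15)/15**2 + (46 - 74)*(-85) = (1/225)*68 - 28*(-85) = 68/225 + 2380 = 535568/225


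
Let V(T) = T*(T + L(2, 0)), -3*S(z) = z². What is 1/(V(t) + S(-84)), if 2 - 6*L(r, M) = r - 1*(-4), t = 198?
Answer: 1/36720 ≈ 2.7233e-5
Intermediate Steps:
L(r, M) = -⅓ - r/6 (L(r, M) = ⅓ - (r - 1*(-4))/6 = ⅓ - (r + 4)/6 = ⅓ - (4 + r)/6 = ⅓ + (-⅔ - r/6) = -⅓ - r/6)
S(z) = -z²/3
V(T) = T*(-⅔ + T) (V(T) = T*(T + (-⅓ - ⅙*2)) = T*(T + (-⅓ - ⅓)) = T*(T - ⅔) = T*(-⅔ + T))
1/(V(t) + S(-84)) = 1/((⅓)*198*(-2 + 3*198) - ⅓*(-84)²) = 1/((⅓)*198*(-2 + 594) - ⅓*7056) = 1/((⅓)*198*592 - 2352) = 1/(39072 - 2352) = 1/36720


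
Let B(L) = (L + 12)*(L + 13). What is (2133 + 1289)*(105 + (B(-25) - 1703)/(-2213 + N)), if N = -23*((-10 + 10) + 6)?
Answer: 850031644/2351 ≈ 3.6156e+5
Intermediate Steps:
N = -138 (N = -23*(0 + 6) = -23*6 = -138)
B(L) = (12 + L)*(13 + L)
(2133 + 1289)*(105 + (B(-25) - 1703)/(-2213 + N)) = (2133 + 1289)*(105 + ((156 + (-25)² + 25*(-25)) - 1703)/(-2213 - 138)) = 3422*(105 + ((156 + 625 - 625) - 1703)/(-2351)) = 3422*(105 + (156 - 1703)*(-1/2351)) = 3422*(105 - 1547*(-1/2351)) = 3422*(105 + 1547/2351) = 3422*(248402/2351) = 850031644/2351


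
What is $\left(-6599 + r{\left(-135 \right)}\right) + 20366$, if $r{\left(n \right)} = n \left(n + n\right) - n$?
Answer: $50352$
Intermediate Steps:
$r{\left(n \right)} = - n + 2 n^{2}$ ($r{\left(n \right)} = n 2 n - n = 2 n^{2} - n = - n + 2 n^{2}$)
$\left(-6599 + r{\left(-135 \right)}\right) + 20366 = \left(-6599 - 135 \left(-1 + 2 \left(-135\right)\right)\right) + 20366 = \left(-6599 - 135 \left(-1 - 270\right)\right) + 20366 = \left(-6599 - -36585\right) + 20366 = \left(-6599 + 36585\right) + 20366 = 29986 + 20366 = 50352$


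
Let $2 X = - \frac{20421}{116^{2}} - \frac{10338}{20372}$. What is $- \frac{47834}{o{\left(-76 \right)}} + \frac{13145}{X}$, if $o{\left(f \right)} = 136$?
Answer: $- \frac{25166839662281}{1887424116} \approx -13334.0$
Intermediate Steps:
$X = - \frac{138781185}{137062816}$ ($X = \frac{- \frac{20421}{116^{2}} - \frac{10338}{20372}}{2} = \frac{- \frac{20421}{13456} - \frac{5169}{10186}}{2} = \frac{1}{2} \left(- \frac{138781185}{68531408}\right) = - \frac{138781185}{137062816} \approx -1.0125$)
$- \frac{47834}{o{\left(-76 \right)}} + \frac{13145}{X} = - \frac{47834}{136} + \frac{13145}{- \frac{138781185}{137062816}} = \left(-47834\right) \frac{1}{136} + 13145 \left(- \frac{137062816}{138781185}\right) = - \frac{23917}{68} - \frac{360338143264}{27756237} = - \frac{25166839662281}{1887424116}$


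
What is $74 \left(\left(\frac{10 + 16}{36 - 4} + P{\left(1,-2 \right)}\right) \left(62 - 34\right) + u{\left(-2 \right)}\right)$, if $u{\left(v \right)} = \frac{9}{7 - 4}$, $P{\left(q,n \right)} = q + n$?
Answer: $- \frac{333}{2} \approx -166.5$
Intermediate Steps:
$P{\left(q,n \right)} = n + q$
$u{\left(v \right)} = 3$ ($u{\left(v \right)} = \frac{9}{7 - 4} = \frac{9}{3} = 9 \cdot \frac{1}{3} = 3$)
$74 \left(\left(\frac{10 + 16}{36 - 4} + P{\left(1,-2 \right)}\right) \left(62 - 34\right) + u{\left(-2 \right)}\right) = 74 \left(\left(\frac{10 + 16}{36 - 4} + \left(-2 + 1\right)\right) \left(62 - 34\right) + 3\right) = 74 \left(\left(\frac{26}{32} - 1\right) 28 + 3\right) = 74 \left(\left(26 \cdot \frac{1}{32} - 1\right) 28 + 3\right) = 74 \left(\left(\frac{13}{16} - 1\right) 28 + 3\right) = 74 \left(\left(- \frac{3}{16}\right) 28 + 3\right) = 74 \left(- \frac{21}{4} + 3\right) = 74 \left(- \frac{9}{4}\right) = - \frac{333}{2}$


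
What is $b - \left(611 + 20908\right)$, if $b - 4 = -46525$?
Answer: $-68040$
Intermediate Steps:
$b = -46521$ ($b = 4 - 46525 = -46521$)
$b - \left(611 + 20908\right) = -46521 - \left(611 + 20908\right) = -46521 - 21519 = -68040$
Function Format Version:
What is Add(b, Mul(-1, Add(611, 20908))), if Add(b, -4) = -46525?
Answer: -68040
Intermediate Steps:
b = -46521 (b = Add(4, -46525) = -46521)
Add(b, Mul(-1, Add(611, 20908))) = Add(-46521, Mul(-1, Add(611, 20908))) = Add(-46521, Mul(-1, 21519)) = Add(-46521, -21519) = -68040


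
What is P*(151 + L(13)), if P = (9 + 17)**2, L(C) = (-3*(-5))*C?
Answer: 233896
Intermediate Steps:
L(C) = 15*C
P = 676 (P = 26**2 = 676)
P*(151 + L(13)) = 676*(151 + 15*13) = 676*(151 + 195) = 676*346 = 233896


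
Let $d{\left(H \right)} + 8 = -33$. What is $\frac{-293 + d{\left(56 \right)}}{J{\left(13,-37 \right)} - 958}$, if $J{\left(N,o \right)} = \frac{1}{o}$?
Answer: $\frac{12358}{35447} \approx 0.34863$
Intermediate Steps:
$d{\left(H \right)} = -41$ ($d{\left(H \right)} = -8 - 33 = -41$)
$\frac{-293 + d{\left(56 \right)}}{J{\left(13,-37 \right)} - 958} = \frac{-293 - 41}{\frac{1}{-37} - 958} = - \frac{334}{- \frac{1}{37} - 958} = - \frac{334}{- \frac{35447}{37}} = \left(-334\right) \left(- \frac{37}{35447}\right) = \frac{12358}{35447}$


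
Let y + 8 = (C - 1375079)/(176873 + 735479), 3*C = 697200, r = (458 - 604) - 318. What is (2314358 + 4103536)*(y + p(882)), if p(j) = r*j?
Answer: -171168291927523011/65168 ≈ -2.6266e+12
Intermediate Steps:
r = -464 (r = -146 - 318 = -464)
C = 232400 (C = (1/3)*697200 = 232400)
p(j) = -464*j
y = -8441495/912352 (y = -8 + (232400 - 1375079)/(176873 + 735479) = -8 - 1142679/912352 = -8441495/912352 ≈ -9.2525)
(2314358 + 4103536)*(y + p(882)) = (2314358 + 4103536)*(-8441495/912352 - 464*882) = 6417894*(-8441495/912352 - 409248) = 6417894*(-373386672791/912352) = -171168291927523011/65168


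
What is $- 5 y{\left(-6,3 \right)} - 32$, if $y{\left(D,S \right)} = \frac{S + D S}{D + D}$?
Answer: $- \frac{153}{4} \approx -38.25$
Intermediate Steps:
$y{\left(D,S \right)} = \frac{S + D S}{2 D}$
$- 5 y{\left(-6,3 \right)} - 32 = - 5 \cdot \frac{1}{2} \cdot 3 \frac{1}{-6} \left(1 - 6\right) - 32 = - 5 \cdot \frac{1}{2} \cdot 3 \left(- \frac{1}{6}\right) \left(-5\right) - 32 = \left(-5\right) \frac{5}{4} - 32 = - \frac{25}{4} - 32 = - \frac{153}{4}$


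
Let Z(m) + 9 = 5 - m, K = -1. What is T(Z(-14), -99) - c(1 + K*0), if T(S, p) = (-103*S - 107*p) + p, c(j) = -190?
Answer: 9654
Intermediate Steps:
Z(m) = -4 - m (Z(m) = -9 + (5 - m) = -4 - m)
T(S, p) = -106*p - 103*S (T(S, p) = (-107*p - 103*S) + p = -106*p - 103*S)
T(Z(-14), -99) - c(1 + K*0) = (-106*(-99) - 103*(-4 - 1*(-14))) - 1*(-190) = (10494 - 103*(-4 + 14)) + 190 = (10494 - 103*10) + 190 = (10494 - 1030) + 190 = 9464 + 190 = 9654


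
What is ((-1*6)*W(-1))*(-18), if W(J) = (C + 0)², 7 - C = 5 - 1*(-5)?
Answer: 972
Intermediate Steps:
C = -3 (C = 7 - (5 - 1*(-5)) = 7 - (5 + 5) = 7 - 1*10 = 7 - 10 = -3)
W(J) = 9 (W(J) = (-3 + 0)² = (-3)² = 9)
((-1*6)*W(-1))*(-18) = (-1*6*9)*(-18) = -6*9*(-18) = -54*(-18) = 972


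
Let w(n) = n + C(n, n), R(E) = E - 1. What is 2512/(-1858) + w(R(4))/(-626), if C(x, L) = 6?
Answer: -794617/581554 ≈ -1.3664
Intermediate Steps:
R(E) = -1 + E
w(n) = 6 + n (w(n) = n + 6 = 6 + n)
2512/(-1858) + w(R(4))/(-626) = 2512/(-1858) + (6 + (-1 + 4))/(-626) = 2512*(-1/1858) + (6 + 3)*(-1/626) = -1256/929 + 9*(-1/626) = -1256/929 - 9/626 = -794617/581554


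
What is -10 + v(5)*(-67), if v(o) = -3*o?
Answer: 995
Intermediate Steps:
-10 + v(5)*(-67) = -10 - 3*5*(-67) = -10 - 15*(-67) = -10 + 1005 = 995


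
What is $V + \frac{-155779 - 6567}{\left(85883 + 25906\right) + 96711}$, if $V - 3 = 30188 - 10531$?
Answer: $\frac{2049473827}{104250} \approx 19659.0$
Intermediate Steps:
$V = 19660$ ($V = 3 + \left(30188 - 10531\right) = 3 + 19657 = 19660$)
$V + \frac{-155779 - 6567}{\left(85883 + 25906\right) + 96711} = 19660 + \frac{-155779 - 6567}{\left(85883 + 25906\right) + 96711} = 19660 - \frac{162346}{111789 + 96711} = 19660 - \frac{162346}{208500} = 19660 - \frac{81173}{104250} = \frac{2049473827}{104250}$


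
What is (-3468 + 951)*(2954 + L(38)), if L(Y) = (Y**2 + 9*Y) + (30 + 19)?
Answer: -12053913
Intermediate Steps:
L(Y) = 49 + Y**2 + 9*Y (L(Y) = (Y**2 + 9*Y) + 49 = 49 + Y**2 + 9*Y)
(-3468 + 951)*(2954 + L(38)) = (-3468 + 951)*(2954 + (49 + 38**2 + 9*38)) = -2517*(2954 + (49 + 1444 + 342)) = -2517*(2954 + 1835) = -2517*4789 = -12053913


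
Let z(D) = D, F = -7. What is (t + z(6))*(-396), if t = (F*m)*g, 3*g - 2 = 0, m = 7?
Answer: 10560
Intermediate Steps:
g = ⅔ (g = ⅔ + (⅓)*0 = ⅔ + 0 = ⅔ ≈ 0.66667)
t = -98/3 (t = -7*7*(⅔) = -49*⅔ = -98/3 ≈ -32.667)
(t + z(6))*(-396) = (-98/3 + 6)*(-396) = -80/3*(-396) = 10560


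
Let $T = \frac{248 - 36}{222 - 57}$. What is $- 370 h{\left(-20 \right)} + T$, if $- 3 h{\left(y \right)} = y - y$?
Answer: $\frac{212}{165} \approx 1.2848$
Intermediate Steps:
$h{\left(y \right)} = 0$ ($h{\left(y \right)} = - \frac{y - y}{3} = \left(- \frac{1}{3}\right) 0 = 0$)
$T = \frac{212}{165} \approx 1.2848$
$- 370 h{\left(-20 \right)} + T = \left(-370\right) 0 + \frac{212}{165} = 0 + \frac{212}{165} = \frac{212}{165}$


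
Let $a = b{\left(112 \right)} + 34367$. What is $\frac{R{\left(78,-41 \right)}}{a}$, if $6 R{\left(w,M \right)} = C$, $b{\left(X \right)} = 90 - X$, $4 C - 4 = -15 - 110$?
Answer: $- \frac{121}{824280} \approx -0.00014679$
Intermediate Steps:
$C = - \frac{121}{4}$ ($C = 1 + \frac{-15 - 110}{4} = 1 + \frac{1}{4} \left(-125\right) = 1 - \frac{125}{4} = - \frac{121}{4} \approx -30.25$)
$R{\left(w,M \right)} = - \frac{121}{24}$ ($R{\left(w,M \right)} = \frac{1}{6} \left(- \frac{121}{4}\right) = - \frac{121}{24}$)
$a = 34345$ ($a = \left(90 - 112\right) + 34367 = -22 + 34367 = 34345$)
$\frac{R{\left(78,-41 \right)}}{a} = - \frac{121}{24 \cdot 34345} = \left(- \frac{121}{24}\right) \frac{1}{34345} = - \frac{121}{824280}$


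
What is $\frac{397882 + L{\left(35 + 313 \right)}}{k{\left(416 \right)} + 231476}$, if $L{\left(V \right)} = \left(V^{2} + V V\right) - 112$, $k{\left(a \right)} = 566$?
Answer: $\frac{319989}{116021} \approx 2.758$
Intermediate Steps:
$L{\left(V \right)} = -112 + 2 V^{2}$ ($L{\left(V \right)} = \left(V^{2} + V^{2}\right) - 112 = 2 V^{2} - 112 = -112 + 2 V^{2}$)
$\frac{397882 + L{\left(35 + 313 \right)}}{k{\left(416 \right)} + 231476} = \frac{397882 - \left(112 - 2 \left(35 + 313\right)^{2}\right)}{566 + 231476} = \frac{397882 - \left(112 - 2 \cdot 348^{2}\right)}{232042} = \left(397882 + \left(-112 + 2 \cdot 121104\right)\right) \frac{1}{232042} = \left(397882 + \left(-112 + 242208\right)\right) \frac{1}{232042} = \left(397882 + 242096\right) \frac{1}{232042} = 639978 \cdot \frac{1}{232042} = \frac{319989}{116021}$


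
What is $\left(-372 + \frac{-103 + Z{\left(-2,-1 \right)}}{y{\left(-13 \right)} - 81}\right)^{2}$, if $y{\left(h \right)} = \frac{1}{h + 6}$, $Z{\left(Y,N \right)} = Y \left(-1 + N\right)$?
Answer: $\frac{44353623609}{322624} \approx 1.3748 \cdot 10^{5}$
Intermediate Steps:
$y{\left(h \right)} = \frac{1}{6 + h}$
$\left(-372 + \frac{-103 + Z{\left(-2,-1 \right)}}{y{\left(-13 \right)} - 81}\right)^{2} = \left(-372 + \frac{-103 - 2 \left(-1 - 1\right)}{\frac{1}{6 - 13} - 81}\right)^{2} = \left(-372 + \frac{-103 - -4}{\frac{1}{-7} - 81}\right)^{2} = \left(-372 + \frac{-103 + 4}{- \frac{1}{7} - 81}\right)^{2} = \left(-372 - \frac{99}{- \frac{568}{7}}\right)^{2} = \left(-372 - - \frac{693}{568}\right)^{2} = \left(-372 + \frac{693}{568}\right)^{2} = \left(- \frac{210603}{568}\right)^{2} = \frac{44353623609}{322624}$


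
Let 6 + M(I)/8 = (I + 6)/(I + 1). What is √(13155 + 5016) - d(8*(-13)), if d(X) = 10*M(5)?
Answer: 1000/3 + 3*√2019 ≈ 468.13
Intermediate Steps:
M(I) = -48 + 8*(6 + I)/(1 + I) (M(I) = -48 + 8*((I + 6)/(I + 1)) = -48 + 8*((6 + I)/(1 + I)) = -48 + 8*(6 + I)/(1 + I))
d(X) = -1000/3 (d(X) = 10*(-40*5/(1 + 5)) = 10*(-40*5/6) = 10*(-40*5*⅙) = 10*(-100/3) = -1000/3)
√(13155 + 5016) - d(8*(-13)) = √(13155 + 5016) - 1*(-1000/3) = √18171 + 1000/3 = 3*√2019 + 1000/3 = 1000/3 + 3*√2019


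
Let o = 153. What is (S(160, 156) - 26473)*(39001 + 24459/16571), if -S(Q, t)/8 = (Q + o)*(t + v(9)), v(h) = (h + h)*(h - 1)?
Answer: -502617859960190/16571 ≈ -3.0331e+10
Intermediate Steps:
v(h) = 2*h*(-1 + h) (v(h) = (2*h)*(-1 + h) = 2*h*(-1 + h))
S(Q, t) = -8*(144 + t)*(153 + Q) (S(Q, t) = -8*(Q + 153)*(t + 2*9*(-1 + 9)) = -8*(153 + Q)*(t + 2*9*8) = -8*(153 + Q)*(t + 144) = -8*(153 + Q)*(144 + t) = -8*(144 + t)*(153 + Q))
(S(160, 156) - 26473)*(39001 + 24459/16571) = ((-176256 - 1224*156 - 1152*160 - 8*160*156) - 26473)*(39001 + 24459/16571) = ((-176256 - 190944 - 184320 - 199680) - 26473)*(39001 + 24459*(1/16571)) = (-751200 - 26473)*(39001 + 24459/16571) = -777673*646310030/16571 = -502617859960190/16571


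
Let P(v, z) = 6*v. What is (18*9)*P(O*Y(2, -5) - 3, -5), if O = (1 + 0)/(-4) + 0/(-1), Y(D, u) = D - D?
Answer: -2916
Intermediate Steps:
Y(D, u) = 0
O = -¼ (O = 1*(-¼) + 0*(-1) = -¼ + 0 = -¼ ≈ -0.25000)
(18*9)*P(O*Y(2, -5) - 3, -5) = (18*9)*(6*(-¼*0 - 3)) = 162*(6*(0 - 3)) = 162*(6*(-3)) = 162*(-18) = -2916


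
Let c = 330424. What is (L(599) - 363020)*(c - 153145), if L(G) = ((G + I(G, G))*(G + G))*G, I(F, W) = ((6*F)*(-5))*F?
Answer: -1369278172593473478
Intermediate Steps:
I(F, W) = -30*F² (I(F, W) = (-30*F)*F = -30*F²)
L(G) = 2*G²*(G - 30*G²) (L(G) = ((G - 30*G²)*(G + G))*G = ((G - 30*G²)*(2*G))*G = (2*G*(G - 30*G²))*G = 2*G²*(G - 30*G²))
(L(599) - 363020)*(c - 153145) = (599³*(2 - 60*599) - 363020)*(330424 - 153145) = (214921799*(2 - 35940) - 363020)*177279 = (214921799*(-35938) - 363020)*177279 = (-7723859612462 - 363020)*177279 = -7723859975482*177279 = -1369278172593473478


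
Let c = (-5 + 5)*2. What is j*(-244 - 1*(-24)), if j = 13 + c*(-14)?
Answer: -2860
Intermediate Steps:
c = 0 (c = 0*2 = 0)
j = 13 (j = 13 + 0*(-14) = 13 + 0 = 13)
j*(-244 - 1*(-24)) = 13*(-244 - 1*(-24)) = 13*(-244 + 24) = 13*(-220) = -2860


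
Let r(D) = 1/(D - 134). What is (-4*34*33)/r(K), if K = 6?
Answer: 574464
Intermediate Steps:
r(D) = 1/(-134 + D)
(-4*34*33)/r(K) = (-4*34*33)/(1/(-134 + 6)) = (-136*33)/(1/(-128)) = -4488/(-1/128) = -4488*(-128) = 574464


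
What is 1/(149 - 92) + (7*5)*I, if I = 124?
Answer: 247381/57 ≈ 4340.0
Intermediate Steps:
1/(149 - 92) + (7*5)*I = 1/(149 - 92) + (7*5)*124 = 1/57 + 35*124 = 1/57 + 4340 = 247381/57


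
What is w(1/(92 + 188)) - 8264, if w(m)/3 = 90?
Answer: -7994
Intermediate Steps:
w(m) = 270 (w(m) = 3*90 = 270)
w(1/(92 + 188)) - 8264 = 270 - 8264 = -7994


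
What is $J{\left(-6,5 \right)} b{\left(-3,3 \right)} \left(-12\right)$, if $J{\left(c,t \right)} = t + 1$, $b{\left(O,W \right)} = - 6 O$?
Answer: $-1296$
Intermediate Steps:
$J{\left(c,t \right)} = 1 + t$
$J{\left(-6,5 \right)} b{\left(-3,3 \right)} \left(-12\right) = \left(1 + 5\right) \left(\left(-6\right) \left(-3\right)\right) \left(-12\right) = 6 \cdot 18 \left(-12\right) = 108 \left(-12\right) = -1296$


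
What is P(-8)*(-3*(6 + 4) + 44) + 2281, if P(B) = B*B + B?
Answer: 3065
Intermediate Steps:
P(B) = B + B**2 (P(B) = B**2 + B = B + B**2)
P(-8)*(-3*(6 + 4) + 44) + 2281 = (-8*(1 - 8))*(-3*(6 + 4) + 44) + 2281 = (-8*(-7))*(-3*10 + 44) + 2281 = 56*(-30 + 44) + 2281 = 56*14 + 2281 = 784 + 2281 = 3065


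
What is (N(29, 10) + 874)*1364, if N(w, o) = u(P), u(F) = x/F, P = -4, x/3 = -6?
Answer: 1198274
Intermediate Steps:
x = -18 (x = 3*(-6) = -18)
u(F) = -18/F
N(w, o) = 9/2 (N(w, o) = -18/(-4) = -18*(-¼) = 9/2)
(N(29, 10) + 874)*1364 = (9/2 + 874)*1364 = (1757/2)*1364 = 1198274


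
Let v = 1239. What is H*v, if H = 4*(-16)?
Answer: -79296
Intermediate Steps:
H = -64
H*v = -64*1239 = -79296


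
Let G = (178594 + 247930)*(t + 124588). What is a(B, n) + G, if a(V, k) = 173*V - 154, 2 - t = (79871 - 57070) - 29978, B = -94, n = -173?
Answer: 56201771492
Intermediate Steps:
t = 7179 (t = 2 - ((79871 - 57070) - 29978) = 2 - (22801 - 29978) = 2 - 1*(-7177) = 2 + 7177 = 7179)
a(V, k) = -154 + 173*V
G = 56201787908 (G = (178594 + 247930)*(7179 + 124588) = 426524*131767 = 56201787908)
a(B, n) + G = (-154 + 173*(-94)) + 56201787908 = (-154 - 16262) + 56201787908 = -16416 + 56201787908 = 56201771492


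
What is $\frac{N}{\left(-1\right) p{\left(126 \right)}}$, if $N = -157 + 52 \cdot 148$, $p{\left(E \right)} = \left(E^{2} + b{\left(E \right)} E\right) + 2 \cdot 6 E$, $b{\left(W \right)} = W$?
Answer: $- \frac{359}{1584} \approx -0.22664$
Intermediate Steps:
$p{\left(E \right)} = 2 E^{2} + 12 E$ ($p{\left(E \right)} = \left(E^{2} + E E\right) + 2 \cdot 6 E = \left(E^{2} + E^{2}\right) + 12 E = 2 E^{2} + 12 E$)
$N = 7539$ ($N = -157 + 7696 = 7539$)
$\frac{N}{\left(-1\right) p{\left(126 \right)}} = \frac{7539}{\left(-1\right) 2 \cdot 126 \left(6 + 126\right)} = \frac{7539}{\left(-1\right) 2 \cdot 126 \cdot 132} = \frac{7539}{\left(-1\right) 33264} = \frac{7539}{-33264} = 7539 \left(- \frac{1}{33264}\right) = - \frac{359}{1584}$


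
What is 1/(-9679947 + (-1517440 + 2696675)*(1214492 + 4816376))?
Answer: 1/7111800946033 ≈ 1.4061e-13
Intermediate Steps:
1/(-9679947 + (-1517440 + 2696675)*(1214492 + 4816376)) = 1/(-9679947 + 1179235*6030868) = 1/(-9679947 + 7111810625980) = 1/7111800946033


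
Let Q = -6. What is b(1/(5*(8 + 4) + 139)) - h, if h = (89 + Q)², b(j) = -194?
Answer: -7083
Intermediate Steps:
h = 6889 (h = (89 - 6)² = 83² = 6889)
b(1/(5*(8 + 4) + 139)) - h = -194 - 1*6889 = -194 - 6889 = -7083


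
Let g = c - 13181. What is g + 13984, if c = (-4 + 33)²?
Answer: 1644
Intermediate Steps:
c = 841 (c = 29² = 841)
g = -12340 (g = 841 - 13181 = -12340)
g + 13984 = -12340 + 13984 = 1644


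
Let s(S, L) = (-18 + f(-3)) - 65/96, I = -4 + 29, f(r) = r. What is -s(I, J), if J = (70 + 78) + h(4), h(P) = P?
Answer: 2081/96 ≈ 21.677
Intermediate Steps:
I = 25
J = 152 (J = (70 + 78) + 4 = 148 + 4 = 152)
s(S, L) = -2081/96 (s(S, L) = (-18 - 3) - 65/96 = -21 - 65*1/96 = -21 - 65/96 = -2081/96)
-s(I, J) = -1*(-2081/96) = 2081/96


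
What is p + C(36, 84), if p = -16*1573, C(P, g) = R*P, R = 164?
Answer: -19264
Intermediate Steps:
C(P, g) = 164*P
p = -25168
p + C(36, 84) = -25168 + 164*36 = -25168 + 5904 = -19264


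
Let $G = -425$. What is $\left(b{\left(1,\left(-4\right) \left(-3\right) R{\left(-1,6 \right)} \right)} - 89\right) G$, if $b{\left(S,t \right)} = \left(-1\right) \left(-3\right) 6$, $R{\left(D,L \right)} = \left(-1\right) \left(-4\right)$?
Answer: $30175$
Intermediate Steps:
$R{\left(D,L \right)} = 4$
$b{\left(S,t \right)} = 18$ ($b{\left(S,t \right)} = 3 \cdot 6 = 18$)
$\left(b{\left(1,\left(-4\right) \left(-3\right) R{\left(-1,6 \right)} \right)} - 89\right) G = \left(18 - 89\right) \left(-425\right) = \left(-71\right) \left(-425\right) = 30175$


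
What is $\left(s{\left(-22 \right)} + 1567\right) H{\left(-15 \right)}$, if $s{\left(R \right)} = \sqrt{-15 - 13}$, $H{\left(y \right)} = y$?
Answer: $-23505 - 30 i \sqrt{7} \approx -23505.0 - 79.373 i$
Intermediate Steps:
$s{\left(R \right)} = 2 i \sqrt{7}$ ($s{\left(R \right)} = \sqrt{-28} = 2 i \sqrt{7}$)
$\left(s{\left(-22 \right)} + 1567\right) H{\left(-15 \right)} = \left(2 i \sqrt{7} + 1567\right) \left(-15\right) = \left(1567 + 2 i \sqrt{7}\right) \left(-15\right) = -23505 - 30 i \sqrt{7}$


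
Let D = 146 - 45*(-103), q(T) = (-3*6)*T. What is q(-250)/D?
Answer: 4500/4781 ≈ 0.94123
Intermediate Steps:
q(T) = -18*T
D = 4781 (D = 146 + 4635 = 4781)
q(-250)/D = -18*(-250)/4781 = 4500*(1/4781) = 4500/4781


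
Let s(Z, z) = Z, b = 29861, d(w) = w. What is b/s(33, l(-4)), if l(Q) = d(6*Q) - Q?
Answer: 29861/33 ≈ 904.88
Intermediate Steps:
l(Q) = 5*Q (l(Q) = 6*Q - Q = 5*Q)
b/s(33, l(-4)) = 29861/33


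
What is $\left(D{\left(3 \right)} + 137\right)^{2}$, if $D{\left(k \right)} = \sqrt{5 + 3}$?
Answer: $18777 + 548 \sqrt{2} \approx 19552.0$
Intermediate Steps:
$D{\left(k \right)} = 2 \sqrt{2}$ ($D{\left(k \right)} = \sqrt{8} = 2 \sqrt{2}$)
$\left(D{\left(3 \right)} + 137\right)^{2} = \left(2 \sqrt{2} + 137\right)^{2} = \left(137 + 2 \sqrt{2}\right)^{2}$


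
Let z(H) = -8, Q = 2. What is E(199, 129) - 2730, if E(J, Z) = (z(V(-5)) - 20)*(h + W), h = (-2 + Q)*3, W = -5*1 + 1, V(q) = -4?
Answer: -2618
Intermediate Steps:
W = -4 (W = -5 + 1 = -4)
h = 0 (h = (-2 + 2)*3 = 0*3 = 0)
E(J, Z) = 112 (E(J, Z) = (-8 - 20)*(0 - 4) = -28*(-4) = 112)
E(199, 129) - 2730 = 112 - 2730 = -2618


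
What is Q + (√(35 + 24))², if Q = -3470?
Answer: -3411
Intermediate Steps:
Q + (√(35 + 24))² = -3470 + (√(35 + 24))² = -3470 + (√59)² = -3470 + 59 = -3411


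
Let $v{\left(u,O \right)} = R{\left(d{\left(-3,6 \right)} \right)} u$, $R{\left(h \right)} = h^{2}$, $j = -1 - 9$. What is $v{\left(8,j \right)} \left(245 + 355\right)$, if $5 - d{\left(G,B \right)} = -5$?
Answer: $480000$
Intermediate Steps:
$j = -10$ ($j = -1 - 9 = -10$)
$d{\left(G,B \right)} = 10$ ($d{\left(G,B \right)} = 5 - -5 = 5 + 5 = 10$)
$v{\left(u,O \right)} = 100 u$ ($v{\left(u,O \right)} = 10^{2} u = 100 u$)
$v{\left(8,j \right)} \left(245 + 355\right) = 100 \cdot 8 \left(245 + 355\right) = 800 \cdot 600 = 480000$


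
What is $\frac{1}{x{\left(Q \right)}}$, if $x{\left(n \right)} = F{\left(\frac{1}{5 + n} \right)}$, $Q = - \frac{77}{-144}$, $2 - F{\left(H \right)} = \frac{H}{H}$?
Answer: $1$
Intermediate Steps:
$F{\left(H \right)} = 1$ ($F{\left(H \right)} = 2 - \frac{H}{H} = 2 - 1 = 1$)
$Q = \frac{77}{144}$ ($Q = \left(-77\right) \left(- \frac{1}{144}\right) = \frac{77}{144} \approx 0.53472$)
$x{\left(n \right)} = 1$
$\frac{1}{x{\left(Q \right)}} = 1^{-1} = 1$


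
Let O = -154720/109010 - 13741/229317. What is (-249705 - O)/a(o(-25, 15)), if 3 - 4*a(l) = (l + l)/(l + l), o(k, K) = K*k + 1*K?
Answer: -113491821819040/227253147 ≈ -4.9941e+5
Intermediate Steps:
O = -336162115/227253147 (O = -154720*1/109010 - 13741*1/229317 = -15472/10901 - 13741/229317 = -336162115/227253147 ≈ -1.4792)
o(k, K) = K + K*k (o(k, K) = K*k + K = K + K*k)
a(l) = ½ (a(l) = ¾ - (l + l)/(4*(l + l)) = ¾ - 2*l/(4*(2*l)) = ¾ - 2*l*1/(2*l)/4 = ¾ - ¼*1 = ¾ - ¼ = ½)
(-249705 - O)/a(o(-25, 15)) = (-249705 - 1*(-336162115/227253147))/(½) = (-249705 + 336162115/227253147)*2 = -56745910909520/227253147*2 = -113491821819040/227253147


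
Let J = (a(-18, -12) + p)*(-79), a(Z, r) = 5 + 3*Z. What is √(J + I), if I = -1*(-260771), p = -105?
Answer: √272937 ≈ 522.43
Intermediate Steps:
I = 260771
J = 12166 (J = ((5 + 3*(-18)) - 105)*(-79) = ((5 - 54) - 105)*(-79) = (-49 - 105)*(-79) = -154*(-79) = 12166)
√(J + I) = √(12166 + 260771) = √272937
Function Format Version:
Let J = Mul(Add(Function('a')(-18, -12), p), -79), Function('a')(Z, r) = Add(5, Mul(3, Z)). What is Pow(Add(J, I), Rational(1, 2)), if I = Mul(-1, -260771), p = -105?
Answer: Pow(272937, Rational(1, 2)) ≈ 522.43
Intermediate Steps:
I = 260771
J = 12166 (J = Mul(Add(Add(5, Mul(3, -18)), -105), -79) = Mul(Add(Add(5, -54), -105), -79) = Mul(Add(-49, -105), -79) = Mul(-154, -79) = 12166)
Pow(Add(J, I), Rational(1, 2)) = Pow(Add(12166, 260771), Rational(1, 2)) = Pow(272937, Rational(1, 2))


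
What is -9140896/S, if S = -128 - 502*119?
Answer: 4570448/29933 ≈ 152.69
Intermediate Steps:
S = -59866 (S = -128 - 59738 = -59866)
-9140896/S = -9140896/(-59866) = -9140896*(-1/59866) = 4570448/29933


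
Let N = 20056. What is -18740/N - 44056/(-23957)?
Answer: 108658239/120120398 ≈ 0.90458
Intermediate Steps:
-18740/N - 44056/(-23957) = -18740/20056 - 44056/(-23957) = -18740*1/20056 - 44056*(-1/23957) = -4685/5014 + 44056/23957 = 108658239/120120398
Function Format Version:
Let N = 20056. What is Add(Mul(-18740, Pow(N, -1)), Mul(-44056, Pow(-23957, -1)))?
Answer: Rational(108658239, 120120398) ≈ 0.90458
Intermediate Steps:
Add(Mul(-18740, Pow(N, -1)), Mul(-44056, Pow(-23957, -1))) = Add(Mul(-18740, Pow(20056, -1)), Mul(-44056, Pow(-23957, -1))) = Add(Mul(-18740, Rational(1, 20056)), Mul(-44056, Rational(-1, 23957))) = Add(Rational(-4685, 5014), Rational(44056, 23957)) = Rational(108658239, 120120398)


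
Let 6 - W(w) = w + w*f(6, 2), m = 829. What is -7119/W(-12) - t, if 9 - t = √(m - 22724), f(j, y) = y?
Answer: -357/2 + I*√21895 ≈ -178.5 + 147.97*I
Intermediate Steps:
W(w) = 6 - 3*w (W(w) = 6 - (w + w*2) = 6 - (w + 2*w) = 6 - 3*w)
t = 9 - I*√21895 (t = 9 - √(829 - 22724) = 9 - √(-21895) = 9 - I*√21895 ≈ 9.0 - 147.97*I)
-7119/W(-12) - t = -7119/(6 - 3*(-12)) - (9 - I*√21895) = -7119/(6 + 36) + (-9 + I*√21895) = -7119/42 + (-9 + I*√21895) = -7119*1/42 + (-9 + I*√21895) = -339/2 + (-9 + I*√21895) = -357/2 + I*√21895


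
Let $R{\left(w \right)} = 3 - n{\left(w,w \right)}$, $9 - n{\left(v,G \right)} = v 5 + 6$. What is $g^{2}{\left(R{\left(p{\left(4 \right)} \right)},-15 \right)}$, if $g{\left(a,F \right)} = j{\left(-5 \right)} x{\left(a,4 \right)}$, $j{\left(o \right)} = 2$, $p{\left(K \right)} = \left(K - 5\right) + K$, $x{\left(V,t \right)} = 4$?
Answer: $64$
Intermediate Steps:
$n{\left(v,G \right)} = 3 - 5 v$ ($n{\left(v,G \right)} = 9 - \left(v 5 + 6\right) = 9 - \left(5 v + 6\right) = 9 - \left(6 + 5 v\right) = 3 - 5 v$)
$p{\left(K \right)} = -5 + 2 K$ ($p{\left(K \right)} = \left(-5 + K\right) + K = -5 + 2 K$)
$R{\left(w \right)} = 5 w$ ($R{\left(w \right)} = 3 - \left(3 - 5 w\right) = 3 + \left(-3 + 5 w\right) = 5 w$)
$g{\left(a,F \right)} = 8$ ($g{\left(a,F \right)} = 2 \cdot 4 = 8$)
$g^{2}{\left(R{\left(p{\left(4 \right)} \right)},-15 \right)} = 8^{2} = 64$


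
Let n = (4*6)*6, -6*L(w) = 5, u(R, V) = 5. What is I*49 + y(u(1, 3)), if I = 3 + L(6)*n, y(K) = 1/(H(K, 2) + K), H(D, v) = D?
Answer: -57329/10 ≈ -5732.9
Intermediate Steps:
L(w) = -⅚ (L(w) = -⅙*5 = -⅚)
n = 144 (n = 24*6 = 144)
y(K) = 1/(2*K) (y(K) = 1/(K + K) = 1/(2*K))
I = -117 (I = 3 - ⅚*144 = 3 - 120 = -117)
I*49 + y(u(1, 3)) = -117*49 + (½)/5 = -5733 + (½)*(⅕) = -5733 + ⅒ = -57329/10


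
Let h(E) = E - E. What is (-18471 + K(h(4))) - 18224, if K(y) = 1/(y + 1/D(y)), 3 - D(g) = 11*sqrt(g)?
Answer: -36692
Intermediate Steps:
h(E) = 0
D(g) = 3 - 11*sqrt(g)
K(y) = 1/(y + 1/(3 - 11*sqrt(y)))
(-18471 + K(h(4))) - 18224 = (-18471 + (-3 + 11*sqrt(0))/(-1 + 0*(-3 + 11*sqrt(0)))) - 18224 = (-18471 + (-3 + 11*0)/(-1 + 0*(-3 + 11*0))) - 18224 = (-18471 + (-3 + 0)/(-1 + 0*(-3 + 0))) - 18224 = (-18471 - 3/(-1 + 0*(-3))) - 18224 = (-18471 - 3/(-1 + 0)) - 18224 = (-18471 - 3/(-1)) - 18224 = (-18471 - 1*(-3)) - 18224 = (-18471 + 3) - 18224 = -18468 - 18224 = -36692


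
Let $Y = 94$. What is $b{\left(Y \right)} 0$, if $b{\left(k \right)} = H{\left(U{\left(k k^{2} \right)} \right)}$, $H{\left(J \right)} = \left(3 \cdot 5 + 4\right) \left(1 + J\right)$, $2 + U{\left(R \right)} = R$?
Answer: $0$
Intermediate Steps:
$U{\left(R \right)} = -2 + R$
$H{\left(J \right)} = 19 + 19 J$ ($H{\left(J \right)} = \left(15 + 4\right) \left(1 + J\right) = 19 \left(1 + J\right) = 19 + 19 J$)
$b{\left(k \right)} = -19 + 19 k^{3}$ ($b{\left(k \right)} = 19 + 19 \left(-2 + k k^{2}\right) = 19 + 19 \left(-2 + k^{3}\right) = 19 + \left(-38 + 19 k^{3}\right) = -19 + 19 k^{3}$)
$b{\left(Y \right)} 0 = \left(-19 + 19 \cdot 94^{3}\right) 0 = \left(-19 + 19 \cdot 830584\right) 0 = \left(-19 + 15781096\right) 0 = 15781077 \cdot 0 = 0$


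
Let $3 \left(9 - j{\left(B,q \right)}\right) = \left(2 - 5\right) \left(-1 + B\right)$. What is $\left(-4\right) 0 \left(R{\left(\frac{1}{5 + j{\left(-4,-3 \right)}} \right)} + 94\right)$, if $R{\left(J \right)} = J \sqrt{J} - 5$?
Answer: $0$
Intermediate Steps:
$j{\left(B,q \right)} = 8 + B$ ($j{\left(B,q \right)} = 9 - \frac{\left(2 - 5\right) \left(-1 + B\right)}{3} = 9 - \frac{\left(-3\right) \left(-1 + B\right)}{3} = 9 - \frac{3 - 3 B}{3} = 9 + \left(-1 + B\right) = 8 + B$)
$R{\left(J \right)} = -5 + J^{\frac{3}{2}}$ ($R{\left(J \right)} = J^{\frac{3}{2}} - 5 = -5 + J^{\frac{3}{2}}$)
$\left(-4\right) 0 \left(R{\left(\frac{1}{5 + j{\left(-4,-3 \right)}} \right)} + 94\right) = \left(-4\right) 0 \left(\left(-5 + \left(\frac{1}{5 + \left(8 - 4\right)}\right)^{\frac{3}{2}}\right) + 94\right) = 0 \left(\left(-5 + \left(\frac{1}{5 + 4}\right)^{\frac{3}{2}}\right) + 94\right) = 0 \left(\left(-5 + \left(\frac{1}{9}\right)^{\frac{3}{2}}\right) + 94\right) = 0 \left(\left(-5 + \frac{1}{27}\right) + 94\right) = 0 \left(- \frac{134}{27} + 94\right) = 0 \cdot \frac{2404}{27} = 0$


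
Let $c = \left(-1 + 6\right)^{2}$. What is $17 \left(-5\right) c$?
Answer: $-2125$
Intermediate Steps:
$c = 25$ ($c = 5^{2} = 25$)
$17 \left(-5\right) c = 17 \left(-5\right) 25 = \left(-85\right) 25 = -2125$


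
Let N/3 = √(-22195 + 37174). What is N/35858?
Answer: 3*√14979/35858 ≈ 0.010239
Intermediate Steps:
N = 3*√14979 (N = 3*√(-22195 + 37174) = 3*√14979 ≈ 367.17)
N/35858 = (3*√14979)/35858 = (3*√14979)*(1/35858) = 3*√14979/35858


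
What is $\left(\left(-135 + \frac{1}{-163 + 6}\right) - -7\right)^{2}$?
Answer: $\frac{403889409}{24649} \approx 16386.0$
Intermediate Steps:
$\left(\left(-135 + \frac{1}{-163 + 6}\right) - -7\right)^{2} = \left(\left(-135 + \frac{1}{-157}\right) + \left(-2 + 9\right)\right)^{2} = \left(\left(-135 - \frac{1}{157}\right) + 7\right)^{2} = \left(- \frac{21196}{157} + 7\right)^{2} = \left(- \frac{20097}{157}\right)^{2} = \frac{403889409}{24649}$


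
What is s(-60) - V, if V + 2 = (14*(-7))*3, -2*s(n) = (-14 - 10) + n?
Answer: 338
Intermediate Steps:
s(n) = 12 - n/2 (s(n) = -((-14 - 10) + n)/2 = -(-24 + n)/2 = 12 - n/2)
V = -296 (V = -2 + (14*(-7))*3 = -2 - 98*3 = -2 - 294 = -296)
s(-60) - V = (12 - ½*(-60)) - 1*(-296) = (12 + 30) + 296 = 42 + 296 = 338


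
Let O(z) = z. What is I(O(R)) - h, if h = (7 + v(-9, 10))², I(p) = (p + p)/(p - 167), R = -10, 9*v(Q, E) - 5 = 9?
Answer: -349271/4779 ≈ -73.084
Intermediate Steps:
v(Q, E) = 14/9 (v(Q, E) = 5/9 + (⅑)*9 = 5/9 + 1 = 14/9)
I(p) = 2*p/(-167 + p) (I(p) = (2*p)/(-167 + p) = 2*p/(-167 + p))
h = 5929/81 (h = (7 + 14/9)² = (77/9)² = 5929/81 ≈ 73.198)
I(O(R)) - h = 2*(-10)/(-167 - 10) - 1*5929/81 = 2*(-10)/(-177) - 5929/81 = 2*(-10)*(-1/177) - 5929/81 = 20/177 - 5929/81 = -349271/4779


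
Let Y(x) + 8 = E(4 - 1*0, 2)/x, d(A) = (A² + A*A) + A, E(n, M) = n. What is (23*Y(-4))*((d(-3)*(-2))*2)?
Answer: 12420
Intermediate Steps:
d(A) = A + 2*A² (d(A) = (A² + A²) + A = 2*A² + A = A + 2*A²)
Y(x) = -8 + 4/x (Y(x) = -8 + (4 - 1*0)/x = -8 + (4 + 0)/x = -8 + 4/x)
(23*Y(-4))*((d(-3)*(-2))*2) = (23*(-8 + 4/(-4)))*((-3*(1 + 2*(-3))*(-2))*2) = (23*(-8 + 4*(-¼)))*((-3*(1 - 6)*(-2))*2) = (23*(-8 - 1))*((-3*(-5)*(-2))*2) = (23*(-9))*((15*(-2))*2) = -(-6210)*2 = -207*(-60) = 12420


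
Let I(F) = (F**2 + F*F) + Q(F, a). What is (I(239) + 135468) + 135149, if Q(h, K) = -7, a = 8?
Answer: 384852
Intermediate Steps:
I(F) = -7 + 2*F**2 (I(F) = (F**2 + F*F) - 7 = (F**2 + F**2) - 7 = 2*F**2 - 7 = -7 + 2*F**2)
(I(239) + 135468) + 135149 = ((-7 + 2*239**2) + 135468) + 135149 = ((-7 + 2*57121) + 135468) + 135149 = ((-7 + 114242) + 135468) + 135149 = (114235 + 135468) + 135149 = 249703 + 135149 = 384852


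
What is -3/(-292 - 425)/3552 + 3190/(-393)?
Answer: -902693309/111209568 ≈ -8.1171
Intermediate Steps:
-3/(-292 - 425)/3552 + 3190/(-393) = -3/(-717)*(1/3552) + 3190*(-1/393) = -3*(-1/717)*(1/3552) - 3190/393 = (1/239)*(1/3552) - 3190/393 = 1/848928 - 3190/393 = -902693309/111209568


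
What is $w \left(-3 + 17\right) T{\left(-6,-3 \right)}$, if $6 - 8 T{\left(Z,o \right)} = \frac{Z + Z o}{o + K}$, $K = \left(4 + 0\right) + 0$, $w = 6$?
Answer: $-63$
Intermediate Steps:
$K = 4$ ($K = 4 + 0 = 4$)
$T{\left(Z,o \right)} = \frac{3}{4} - \frac{Z + Z o}{8 \left(4 + o\right)}$ ($T{\left(Z,o \right)} = \frac{3}{4} - \frac{\left(Z + Z o\right) \frac{1}{o + 4}}{8} = \frac{3}{4} - \frac{\left(Z + Z o\right) \frac{1}{4 + o}}{8} = \frac{3}{4} - \frac{\frac{1}{4 + o} \left(Z + Z o\right)}{8} = \frac{3}{4} - \frac{Z + Z o}{8 \left(4 + o\right)}$)
$w \left(-3 + 17\right) T{\left(-6,-3 \right)} = 6 \left(-3 + 17\right) \frac{24 - -6 + 6 \left(-3\right) - \left(-6\right) \left(-3\right)}{8 \left(4 - 3\right)} = 6 \cdot 14 \frac{24 + 6 - 18 - 18}{8 \cdot 1} = 84 \cdot \frac{1}{8} \cdot 1 \left(-6\right) = 84 \left(- \frac{3}{4}\right) = -63$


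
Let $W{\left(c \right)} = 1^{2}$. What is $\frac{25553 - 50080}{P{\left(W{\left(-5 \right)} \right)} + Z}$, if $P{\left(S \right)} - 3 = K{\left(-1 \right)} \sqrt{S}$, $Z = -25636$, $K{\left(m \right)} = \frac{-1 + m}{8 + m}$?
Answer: $\frac{171689}{179433} \approx 0.95684$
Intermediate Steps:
$K{\left(m \right)} = \frac{-1 + m}{8 + m}$
$W{\left(c \right)} = 1$
$P{\left(S \right)} = 3 - \frac{2 \sqrt{S}}{7}$ ($P{\left(S \right)} = 3 + \frac{-1 - 1}{8 - 1} \sqrt{S} = 3 + \frac{1}{7} \left(-2\right) \sqrt{S} = 3 - \frac{2 \sqrt{S}}{7}$)
$\frac{25553 - 50080}{P{\left(W{\left(-5 \right)} \right)} + Z} = \frac{25553 - 50080}{\left(3 - \frac{2 \sqrt{1}}{7}\right) - 25636} = - \frac{24527}{\left(3 - \frac{2}{7}\right) - 25636} = - \frac{24527}{\frac{19}{7} - 25636} = - \frac{24527}{- \frac{179433}{7}} = \left(-24527\right) \left(- \frac{7}{179433}\right) = \frac{171689}{179433}$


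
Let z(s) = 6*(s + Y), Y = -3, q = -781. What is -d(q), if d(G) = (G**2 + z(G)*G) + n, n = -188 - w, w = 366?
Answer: -4283231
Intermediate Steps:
z(s) = -18 + 6*s (z(s) = 6*(s - 3) = 6*(-3 + s) = -18 + 6*s)
n = -554 (n = -188 - 1*366 = -188 - 366 = -554)
d(G) = -554 + G**2 + G*(-18 + 6*G) (d(G) = (G**2 + (-18 + 6*G)*G) - 554 = (G**2 + G*(-18 + 6*G)) - 554 = -554 + G**2 + G*(-18 + 6*G))
-d(q) = -(-554 - 18*(-781) + 7*(-781)**2) = -(-554 + 14058 + 7*609961) = -(-554 + 14058 + 4269727) = -1*4283231 = -4283231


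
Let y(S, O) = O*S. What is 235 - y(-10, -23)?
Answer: 5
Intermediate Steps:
235 - y(-10, -23) = 235 - (-23)*(-10) = 235 - 1*230 = 235 - 230 = 5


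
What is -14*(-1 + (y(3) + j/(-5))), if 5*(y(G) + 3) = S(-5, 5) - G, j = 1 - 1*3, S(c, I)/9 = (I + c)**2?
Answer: 294/5 ≈ 58.800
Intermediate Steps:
S(c, I) = 9*(I + c)**2
j = -2 (j = 1 - 3 = -2)
y(G) = -3 - G/5 (y(G) = -3 + (9*(5 - 5)**2 - G)/5 = -3 + (9*0**2 - G)/5 = -3 + (9*0 - G)/5 = -3 + (0 - G)/5 = -3 + (-G)/5 = -3 - G/5)
-14*(-1 + (y(3) + j/(-5))) = -14*(-1 + ((-3 - 1/5*3) - 2/(-5))) = -14*(-1 + ((-3 - 3/5) - 2*(-1/5))) = -14*(-1 + (-18/5 + 2/5)) = -14*(-1 - 16/5) = -14*(-21/5) = 294/5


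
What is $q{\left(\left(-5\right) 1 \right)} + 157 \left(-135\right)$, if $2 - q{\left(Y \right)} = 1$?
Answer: $-21194$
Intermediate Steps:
$q{\left(Y \right)} = 1$ ($q{\left(Y \right)} = 2 - 1 = 1$)
$q{\left(\left(-5\right) 1 \right)} + 157 \left(-135\right) = 1 + 157 \left(-135\right) = 1 - 21195 = -21194$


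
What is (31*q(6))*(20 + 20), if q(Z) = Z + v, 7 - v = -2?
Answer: 18600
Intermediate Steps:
v = 9 (v = 7 - 1*(-2) = 7 + 2 = 9)
q(Z) = 9 + Z (q(Z) = Z + 9 = 9 + Z)
(31*q(6))*(20 + 20) = (31*(9 + 6))*(20 + 20) = (31*15)*40 = 465*40 = 18600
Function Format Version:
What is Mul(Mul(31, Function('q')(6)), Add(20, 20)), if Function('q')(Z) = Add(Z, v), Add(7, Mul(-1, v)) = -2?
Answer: 18600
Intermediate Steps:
v = 9 (v = Add(7, Mul(-1, -2)) = Add(7, 2) = 9)
Function('q')(Z) = Add(9, Z) (Function('q')(Z) = Add(Z, 9) = Add(9, Z))
Mul(Mul(31, Function('q')(6)), Add(20, 20)) = Mul(Mul(31, Add(9, 6)), Add(20, 20)) = Mul(Mul(31, 15), 40) = Mul(465, 40) = 18600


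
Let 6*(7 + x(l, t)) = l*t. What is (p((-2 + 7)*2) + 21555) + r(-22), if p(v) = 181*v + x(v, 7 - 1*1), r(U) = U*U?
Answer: 23852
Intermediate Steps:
x(l, t) = -7 + l*t/6 (x(l, t) = -7 + (l*t)/6 = -7 + l*t/6)
r(U) = U²
p(v) = -7 + 182*v (p(v) = 181*v + (-7 + v*(7 - 1*1)/6) = 181*v + (-7 + v*(7 - 1)/6) = 181*v + (-7 + (⅙)*v*6) = 181*v + (-7 + v) = -7 + 182*v)
(p((-2 + 7)*2) + 21555) + r(-22) = ((-7 + 182*((-2 + 7)*2)) + 21555) + (-22)² = ((-7 + 182*(5*2)) + 21555) + 484 = ((-7 + 182*10) + 21555) + 484 = ((-7 + 1820) + 21555) + 484 = (1813 + 21555) + 484 = 23368 + 484 = 23852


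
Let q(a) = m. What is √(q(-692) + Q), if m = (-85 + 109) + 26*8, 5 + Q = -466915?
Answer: 16*I*√1823 ≈ 683.15*I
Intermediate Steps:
Q = -466920 (Q = -5 - 466915 = -466920)
m = 232 (m = 24 + 208 = 232)
q(a) = 232
√(q(-692) + Q) = √(232 - 466920) = √(-466688) = 16*I*√1823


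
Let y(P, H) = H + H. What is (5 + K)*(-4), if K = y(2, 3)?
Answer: -44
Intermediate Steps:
y(P, H) = 2*H
K = 6 (K = 2*3 = 6)
(5 + K)*(-4) = (5 + 6)*(-4) = 11*(-4) = -44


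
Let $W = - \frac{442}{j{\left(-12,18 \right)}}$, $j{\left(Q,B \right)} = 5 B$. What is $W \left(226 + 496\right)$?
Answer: $- \frac{159562}{45} \approx -3545.8$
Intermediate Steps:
$W = - \frac{221}{45}$ ($W = - \frac{442}{5 \cdot 18} = - \frac{442}{90} = \left(-442\right) \frac{1}{90} = - \frac{221}{45} \approx -4.9111$)
$W \left(226 + 496\right) = - \frac{221 \left(226 + 496\right)}{45} = \left(- \frac{221}{45}\right) 722 = - \frac{159562}{45}$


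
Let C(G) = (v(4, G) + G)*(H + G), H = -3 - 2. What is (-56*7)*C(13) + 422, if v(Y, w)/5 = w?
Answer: -244186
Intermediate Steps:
H = -5
v(Y, w) = 5*w
C(G) = 6*G*(-5 + G) (C(G) = (5*G + G)*(-5 + G) = (6*G)*(-5 + G) = 6*G*(-5 + G))
(-56*7)*C(13) + 422 = (-56*7)*(6*13*(-5 + 13)) + 422 = -2352*13*8 + 422 = -392*624 + 422 = -244608 + 422 = -244186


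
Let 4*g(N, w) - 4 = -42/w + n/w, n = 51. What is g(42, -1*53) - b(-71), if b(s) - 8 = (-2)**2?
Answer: -2341/212 ≈ -11.042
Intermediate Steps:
b(s) = 12 (b(s) = 8 + (-2)**2 = 8 + 4 = 12)
g(N, w) = 1 + 9/(4*w) (g(N, w) = 1 + (-42/w + 51/w)/4 = 1 + (9/w)/4 = 1 + 9/(4*w))
g(42, -1*53) - b(-71) = (9/4 - 1*53)/((-1*53)) - 1*12 = (9/4 - 53)/(-53) - 12 = -1/53*(-203/4) - 12 = 203/212 - 12 = -2341/212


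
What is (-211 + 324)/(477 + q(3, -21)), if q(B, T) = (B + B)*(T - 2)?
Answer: ⅓ ≈ 0.33333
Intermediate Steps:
q(B, T) = 2*B*(-2 + T) (q(B, T) = (2*B)*(-2 + T) = 2*B*(-2 + T))
(-211 + 324)/(477 + q(3, -21)) = (-211 + 324)/(477 + 2*3*(-2 - 21)) = 113/(477 + 2*3*(-23)) = 113/(477 - 138) = 113/339 = 113*(1/339) = ⅓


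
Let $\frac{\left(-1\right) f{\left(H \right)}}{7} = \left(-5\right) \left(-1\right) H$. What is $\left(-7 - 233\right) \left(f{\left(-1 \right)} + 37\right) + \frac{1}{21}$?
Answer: $- \frac{362879}{21} \approx -17280.0$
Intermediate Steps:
$f{\left(H \right)} = - 35 H$ ($f{\left(H \right)} = - 7 \left(-5\right) \left(-1\right) H = - 7 \cdot 5 H = - 35 H$)
$\left(-7 - 233\right) \left(f{\left(-1 \right)} + 37\right) + \frac{1}{21} = \left(-7 - 233\right) \left(\left(-35\right) \left(-1\right) + 37\right) + \frac{1}{21} = \left(-7 - 233\right) \left(35 + 37\right) + \frac{1}{21} = \left(-240\right) 72 + \frac{1}{21} = -17280 + \frac{1}{21} = - \frac{362879}{21}$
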